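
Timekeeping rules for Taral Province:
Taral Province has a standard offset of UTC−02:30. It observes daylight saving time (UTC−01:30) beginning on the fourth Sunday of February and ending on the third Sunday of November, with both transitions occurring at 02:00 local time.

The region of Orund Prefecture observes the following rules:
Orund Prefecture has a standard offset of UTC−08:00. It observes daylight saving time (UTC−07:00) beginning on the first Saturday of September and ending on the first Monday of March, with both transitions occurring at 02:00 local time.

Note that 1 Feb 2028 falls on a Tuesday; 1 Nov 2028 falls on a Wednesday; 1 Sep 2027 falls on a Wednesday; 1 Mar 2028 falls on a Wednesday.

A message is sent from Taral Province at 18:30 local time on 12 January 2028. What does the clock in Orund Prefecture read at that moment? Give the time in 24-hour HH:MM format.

1 February 2028 is a Tuesday, so the first Sunday is February 6 and the fourth is February 27.
1 November 2028 is a Wednesday, so the first Sunday is November 5 and the third is November 19.
Daylight saving runs 27 February – 19 November; 12 January 2028 is outside that window, so Taral Province is on standard time at UTC−02:30.
18:30 Taral Province + 2h30m = 21:00 UTC.
1 September 2027 is a Wednesday, so the first Saturday is September 4.
1 March 2028 is a Wednesday, so the first Monday is March 6.
At the standard offset (UTC−08:00), 21:00 UTC − 8h = 13:00 Orund Prefecture standard time.
The standard-time date in Orund Prefecture, 12 January 2028, lies within the daylight-saving period (4 September 2027 – 6 March 2028), so Orund Prefecture is on daylight time, UTC−07:00.
21:00 UTC − 7h = 14:00 Orund Prefecture.

14:00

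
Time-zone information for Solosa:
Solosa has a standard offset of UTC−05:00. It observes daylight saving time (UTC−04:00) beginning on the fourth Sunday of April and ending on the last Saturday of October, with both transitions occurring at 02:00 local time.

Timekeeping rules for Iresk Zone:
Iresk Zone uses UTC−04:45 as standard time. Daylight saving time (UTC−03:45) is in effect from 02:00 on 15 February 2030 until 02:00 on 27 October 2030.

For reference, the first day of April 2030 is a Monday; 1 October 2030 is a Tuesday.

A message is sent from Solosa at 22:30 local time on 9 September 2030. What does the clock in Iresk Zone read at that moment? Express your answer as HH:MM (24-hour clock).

22:45

1 April 2030 is a Monday, so the first Sunday is April 7 and the fourth is April 28.
1 October 2030 is a Tuesday, so Saturdays fall on 5, 12, 19, 26; the last is October 26.
Daylight saving runs 28 April – 26 October; 9 September 2030 is inside that window, so Solosa is at UTC−04:00.
22:30 Solosa + 4h = 02:30 UTC (rolling into the next day, 10 September 2030).
At the standard offset (UTC−04:45), 02:30 UTC − 4h45m = 21:45 Iresk Zone standard time (rolling into the previous day, 9 September 2030).
Daylight saving runs 15 February – 27 October; the standard-time date in Iresk Zone, 9 September 2030, is inside that window, so Iresk Zone is at UTC−03:45.
02:30 UTC − 3h45m = 22:45 Iresk Zone (rolling into the previous day, 9 September 2030).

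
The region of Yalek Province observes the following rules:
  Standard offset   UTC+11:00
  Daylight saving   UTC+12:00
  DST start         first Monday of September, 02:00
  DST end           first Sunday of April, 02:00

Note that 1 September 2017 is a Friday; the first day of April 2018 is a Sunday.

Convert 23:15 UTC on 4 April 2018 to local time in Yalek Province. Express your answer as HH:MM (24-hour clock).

10:15

1 September 2017 is a Friday, so the first Monday is September 4.
1 April 2018 is a Sunday, so the first Sunday is April 1.
At the standard offset (UTC+11:00), 23:15 UTC + 11h = 10:15 Yalek Province standard time (rolling into the next day, 5 April 2018).
Daylight saving runs 4 September 2017 – 1 April 2018; the standard-time date in Yalek Province, 5 April 2018, is outside that window, so Yalek Province is on standard time at UTC+11:00.
23:15 UTC + 11h = 10:15 local (rolling into the next day, 5 April 2018).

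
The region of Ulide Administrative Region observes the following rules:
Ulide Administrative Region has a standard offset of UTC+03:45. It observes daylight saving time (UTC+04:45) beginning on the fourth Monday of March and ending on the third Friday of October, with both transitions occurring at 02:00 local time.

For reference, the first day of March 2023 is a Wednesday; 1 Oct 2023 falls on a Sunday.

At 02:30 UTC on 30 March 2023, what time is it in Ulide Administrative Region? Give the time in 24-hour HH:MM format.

1 March 2023 is a Wednesday, so the first Monday is March 6 and the fourth is March 27.
1 October 2023 is a Sunday, so the first Friday is October 6 and the third is October 20.
At the standard offset (UTC+03:45), 02:30 UTC + 3h45m = 06:15 Ulide Administrative Region standard time.
The standard-time date in Ulide Administrative Region, 30 March 2023, falls between 27 March and 20 October, so daylight saving is in effect and Ulide Administrative Region is at UTC+04:45.
02:30 UTC + 4h45m = 07:15 local.

07:15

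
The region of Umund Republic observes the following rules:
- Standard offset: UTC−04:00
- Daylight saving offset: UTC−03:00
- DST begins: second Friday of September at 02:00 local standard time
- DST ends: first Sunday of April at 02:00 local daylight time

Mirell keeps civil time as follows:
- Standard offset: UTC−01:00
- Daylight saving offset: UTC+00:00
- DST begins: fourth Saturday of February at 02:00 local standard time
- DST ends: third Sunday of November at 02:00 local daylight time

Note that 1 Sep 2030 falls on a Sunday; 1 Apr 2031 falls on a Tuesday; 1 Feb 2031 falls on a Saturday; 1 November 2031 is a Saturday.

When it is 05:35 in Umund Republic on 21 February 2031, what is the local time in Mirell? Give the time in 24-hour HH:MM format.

1 September 2030 is a Sunday, so the first Friday is September 6 and the second is September 13.
1 April 2031 is a Tuesday, so the first Sunday is April 6.
21 February 2031 falls between 13 September 2030 and 6 April 2031, so daylight saving is in effect and Umund Republic is at UTC−03:00.
05:35 Umund Republic + 3h = 08:35 UTC.
1 February 2031 is a Saturday, so the first Saturday is February 1 and the fourth is February 22.
1 November 2031 is a Saturday, so the first Sunday is November 2 and the third is November 16.
At the standard offset (UTC−01:00), 08:35 UTC − 1h = 07:35 Mirell standard time.
Daylight saving runs 22 February – 16 November; the standard-time date in Mirell, 21 February 2031, is outside that window, so Mirell is on standard time at UTC−01:00.
08:35 UTC − 1h = 07:35 Mirell.

07:35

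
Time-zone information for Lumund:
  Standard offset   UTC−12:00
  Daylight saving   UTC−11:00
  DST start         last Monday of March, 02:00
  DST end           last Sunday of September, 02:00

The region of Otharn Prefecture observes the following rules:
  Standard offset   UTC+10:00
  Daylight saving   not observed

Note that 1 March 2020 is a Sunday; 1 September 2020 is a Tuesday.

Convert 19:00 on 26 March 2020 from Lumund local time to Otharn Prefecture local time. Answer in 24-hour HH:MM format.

17:00

1 March 2020 is a Sunday, so Mondays fall on 2, 9, 16, 23, 30; the last is March 30.
1 September 2020 is a Tuesday, so Sundays fall on 6, 13, 20, 27; the last is September 27.
Daylight saving runs 30 March – 27 September; 26 March 2020 is outside that window, so Lumund is on standard time at UTC−12:00.
19:00 Lumund + 12h = 07:00 UTC (rolling into the next day, 27 March 2020).
Otharn Prefecture has no daylight saving, so its offset is UTC+10:00 year-round.
07:00 UTC + 10h = 17:00 Otharn Prefecture.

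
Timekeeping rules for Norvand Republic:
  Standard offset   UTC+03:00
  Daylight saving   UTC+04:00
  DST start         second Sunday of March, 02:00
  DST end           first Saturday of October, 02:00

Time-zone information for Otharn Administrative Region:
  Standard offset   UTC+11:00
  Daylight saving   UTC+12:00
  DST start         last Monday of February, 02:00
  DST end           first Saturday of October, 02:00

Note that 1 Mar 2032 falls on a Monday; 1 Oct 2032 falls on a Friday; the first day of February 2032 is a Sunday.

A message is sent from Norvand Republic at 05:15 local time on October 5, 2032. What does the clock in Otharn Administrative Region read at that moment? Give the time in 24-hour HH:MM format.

13:15

1 March 2032 is a Monday, so the first Sunday is March 7 and the second is March 14.
1 October 2032 is a Friday, so the first Saturday is October 2.
Daylight saving runs 14 March – 2 October; October 5, 2032 is outside that window, so Norvand Republic is on standard time at UTC+03:00.
05:15 Norvand Republic − 3h = 02:15 UTC.
1 February 2032 is a Sunday, so Mondays fall on 2, 9, 16, 23; the last is February 23.
1 October 2032 is a Friday, so the first Saturday is October 2.
At the standard offset (UTC+11:00), 02:15 UTC + 11h = 13:15 Otharn Administrative Region standard time.
Daylight saving runs 23 February – 2 October; the standard-time date in Otharn Administrative Region, October 5, 2032, is outside that window, so Otharn Administrative Region is on standard time at UTC+11:00.
02:15 UTC + 11h = 13:15 Otharn Administrative Region.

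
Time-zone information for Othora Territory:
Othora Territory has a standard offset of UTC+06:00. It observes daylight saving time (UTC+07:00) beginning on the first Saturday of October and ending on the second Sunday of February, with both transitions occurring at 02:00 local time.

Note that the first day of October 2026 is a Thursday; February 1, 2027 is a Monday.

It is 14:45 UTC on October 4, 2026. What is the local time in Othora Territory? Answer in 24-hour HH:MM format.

21:45

1 October 2026 is a Thursday, so the first Saturday is October 3.
1 February 2027 is a Monday, so the first Sunday is February 7 and the second is February 14.
At the standard offset (UTC+06:00), 14:45 UTC + 6h = 20:45 Othora Territory standard time.
The standard-time date in Othora Territory, October 4, 2026, falls between 3 October 2026 and 14 February 2027, so daylight saving is in effect and Othora Territory is at UTC+07:00.
14:45 UTC + 7h = 21:45 local.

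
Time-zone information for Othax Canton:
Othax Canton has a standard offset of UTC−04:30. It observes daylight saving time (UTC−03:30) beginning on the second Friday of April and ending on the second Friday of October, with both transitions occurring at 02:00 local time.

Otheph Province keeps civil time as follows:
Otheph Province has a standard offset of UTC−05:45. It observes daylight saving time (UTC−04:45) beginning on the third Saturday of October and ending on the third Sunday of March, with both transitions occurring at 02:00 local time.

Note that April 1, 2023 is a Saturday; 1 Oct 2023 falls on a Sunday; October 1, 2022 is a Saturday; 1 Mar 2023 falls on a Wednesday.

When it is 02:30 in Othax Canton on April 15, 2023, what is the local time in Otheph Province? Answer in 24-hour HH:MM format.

00:15

1 April 2023 is a Saturday, so the first Friday is April 7 and the second is April 14.
1 October 2023 is a Sunday, so the first Friday is October 6 and the second is October 13.
April 15, 2023 falls between 14 April and 13 October, so daylight saving is in effect and Othax Canton is at UTC−03:30.
02:30 Othax Canton + 3h30m = 06:00 UTC.
1 October 2022 is a Saturday, so the first Saturday is October 1 and the third is October 15.
1 March 2023 is a Wednesday, so the first Sunday is March 5 and the third is March 19.
At the standard offset (UTC−05:45), 06:00 UTC − 5h45m = 00:15 Otheph Province standard time.
The standard-time date in Otheph Province, April 15, 2023, does not fall between 15 October 2022 and 19 March 2023, so daylight saving is not in effect and Otheph Province is at UTC−05:45.
06:00 UTC − 5h45m = 00:15 Otheph Province.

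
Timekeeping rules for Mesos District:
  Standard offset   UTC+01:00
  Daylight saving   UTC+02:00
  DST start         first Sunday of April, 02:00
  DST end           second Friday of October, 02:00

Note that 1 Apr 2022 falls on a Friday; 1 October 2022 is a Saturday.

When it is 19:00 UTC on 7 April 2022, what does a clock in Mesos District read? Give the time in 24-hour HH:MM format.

1 April 2022 is a Friday, so the first Sunday is April 3.
1 October 2022 is a Saturday, so the first Friday is October 7 and the second is October 14.
At the standard offset (UTC+01:00), 19:00 UTC + 1h = 20:00 Mesos District standard time.
The standard-time date in Mesos District, 7 April 2022, lies within the daylight-saving period (3 April – 14 October), so Mesos District is on daylight time, UTC+02:00.
19:00 UTC + 2h = 21:00 local.

21:00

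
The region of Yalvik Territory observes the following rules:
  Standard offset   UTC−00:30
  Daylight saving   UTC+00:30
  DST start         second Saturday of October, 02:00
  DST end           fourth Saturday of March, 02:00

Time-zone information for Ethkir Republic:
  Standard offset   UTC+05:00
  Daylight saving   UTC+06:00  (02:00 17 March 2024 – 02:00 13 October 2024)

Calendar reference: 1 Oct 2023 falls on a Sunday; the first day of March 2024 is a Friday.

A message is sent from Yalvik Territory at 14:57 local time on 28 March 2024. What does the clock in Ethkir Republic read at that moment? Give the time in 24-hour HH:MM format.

21:27

1 October 2023 is a Sunday, so the first Saturday is October 7 and the second is October 14.
1 March 2024 is a Friday, so the first Saturday is March 2 and the fourth is March 23.
28 March 2024 does not fall between 14 October 2023 and 23 March 2024, so daylight saving is not in effect and Yalvik Territory is at UTC−00:30.
14:57 Yalvik Territory + 0h30m = 15:27 UTC.
At the standard offset (UTC+05:00), 15:27 UTC + 5h = 20:27 Ethkir Republic standard time.
Daylight saving runs 17 March – 13 October; the standard-time date in Ethkir Republic, 28 March 2024, is inside that window, so Ethkir Republic is at UTC+06:00.
15:27 UTC + 6h = 21:27 Ethkir Republic.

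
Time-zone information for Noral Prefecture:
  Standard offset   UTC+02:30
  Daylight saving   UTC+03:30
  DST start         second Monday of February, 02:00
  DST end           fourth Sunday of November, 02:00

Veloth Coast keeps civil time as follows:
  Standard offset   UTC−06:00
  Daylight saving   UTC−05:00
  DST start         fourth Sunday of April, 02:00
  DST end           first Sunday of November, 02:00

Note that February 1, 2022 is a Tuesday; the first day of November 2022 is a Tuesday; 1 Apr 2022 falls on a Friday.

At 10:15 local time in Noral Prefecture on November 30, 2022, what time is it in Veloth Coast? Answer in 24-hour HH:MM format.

01:45

1 February 2022 is a Tuesday, so the first Monday is February 7 and the second is February 14.
1 November 2022 is a Tuesday, so the first Sunday is November 6 and the fourth is November 27.
November 30, 2022 is outside the daylight-saving period (14 February – 27 November), so Noral Prefecture is on standard time, UTC+02:30.
10:15 Noral Prefecture − 2h30m = 07:45 UTC.
1 April 2022 is a Friday, so the first Sunday is April 3 and the fourth is April 24.
1 November 2022 is a Tuesday, so the first Sunday is November 6.
At the standard offset (UTC−06:00), 07:45 UTC − 6h = 01:45 Veloth Coast standard time.
The standard-time date in Veloth Coast, November 30, 2022, is outside the daylight-saving period (24 April – 6 November), so Veloth Coast is on standard time, UTC−06:00.
07:45 UTC − 6h = 01:45 Veloth Coast.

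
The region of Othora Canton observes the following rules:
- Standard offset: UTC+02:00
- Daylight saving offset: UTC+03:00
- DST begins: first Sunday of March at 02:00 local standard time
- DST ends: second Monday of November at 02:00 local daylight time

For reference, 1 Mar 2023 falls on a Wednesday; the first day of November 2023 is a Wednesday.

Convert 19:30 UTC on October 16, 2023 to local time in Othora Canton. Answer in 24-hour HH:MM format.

22:30

1 March 2023 is a Wednesday, so the first Sunday is March 5.
1 November 2023 is a Wednesday, so the first Monday is November 6 and the second is November 13.
At the standard offset (UTC+02:00), 19:30 UTC + 2h = 21:30 Othora Canton standard time.
The standard-time date in Othora Canton, October 16, 2023, falls between 5 March and 13 November, so daylight saving is in effect and Othora Canton is at UTC+03:00.
19:30 UTC + 3h = 22:30 local.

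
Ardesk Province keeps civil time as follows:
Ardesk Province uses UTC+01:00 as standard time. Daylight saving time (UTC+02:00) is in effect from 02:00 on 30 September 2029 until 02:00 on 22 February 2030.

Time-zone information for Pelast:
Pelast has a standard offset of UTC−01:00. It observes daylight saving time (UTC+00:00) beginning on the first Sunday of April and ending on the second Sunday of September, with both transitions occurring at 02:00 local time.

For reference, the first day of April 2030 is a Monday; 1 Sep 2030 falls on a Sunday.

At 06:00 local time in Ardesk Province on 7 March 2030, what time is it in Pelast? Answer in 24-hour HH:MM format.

04:00

7 March 2030 does not fall between 30 September 2029 and 22 February 2030, so daylight saving is not in effect and Ardesk Province is at UTC+01:00.
06:00 Ardesk Province − 1h = 05:00 UTC.
1 April 2030 is a Monday, so the first Sunday is April 7.
1 September 2030 is a Sunday, so the first Sunday is September 1 and the second is September 8.
At the standard offset (UTC−01:00), 05:00 UTC − 1h = 04:00 Pelast standard time.
Daylight saving runs 7 April – 8 September; the standard-time date in Pelast, 7 March 2030, is outside that window, so Pelast is on standard time at UTC−01:00.
05:00 UTC − 1h = 04:00 Pelast.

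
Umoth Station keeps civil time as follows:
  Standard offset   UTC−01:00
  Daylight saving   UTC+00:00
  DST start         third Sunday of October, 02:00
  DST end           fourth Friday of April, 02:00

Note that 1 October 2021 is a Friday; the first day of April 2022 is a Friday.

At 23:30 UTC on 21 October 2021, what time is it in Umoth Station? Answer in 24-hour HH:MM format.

23:30

1 October 2021 is a Friday, so the first Sunday is October 3 and the third is October 17.
1 April 2022 is a Friday, so the first Friday is April 1 and the fourth is April 22.
At the standard offset (UTC−01:00), 23:30 UTC − 1h = 22:30 Umoth Station standard time.
The standard-time date in Umoth Station, 21 October 2021, falls between 17 October 2021 and 22 April 2022, so daylight saving is in effect and Umoth Station is at UTC+00:00.
23:30 UTC + 0h = 23:30 local.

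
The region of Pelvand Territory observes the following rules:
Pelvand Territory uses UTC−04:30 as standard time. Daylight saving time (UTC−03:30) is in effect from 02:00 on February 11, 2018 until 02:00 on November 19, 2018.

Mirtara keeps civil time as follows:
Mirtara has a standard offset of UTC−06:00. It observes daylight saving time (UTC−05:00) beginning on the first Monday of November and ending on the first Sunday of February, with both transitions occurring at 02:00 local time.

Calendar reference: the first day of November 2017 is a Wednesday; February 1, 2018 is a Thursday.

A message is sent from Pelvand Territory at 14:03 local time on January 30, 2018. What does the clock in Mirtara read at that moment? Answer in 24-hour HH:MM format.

13:33

January 30, 2018 is outside the daylight-saving period (11 February – 19 November), so Pelvand Territory is on standard time, UTC−04:30.
14:03 Pelvand Territory + 4h30m = 18:33 UTC.
1 November 2017 is a Wednesday, so the first Monday is November 6.
1 February 2018 is a Thursday, so the first Sunday is February 4.
At the standard offset (UTC−06:00), 18:33 UTC − 6h = 12:33 Mirtara standard time.
The standard-time date in Mirtara, January 30, 2018, lies within the daylight-saving period (6 November 2017 – 4 February 2018), so Mirtara is on daylight time, UTC−05:00.
18:33 UTC − 5h = 13:33 Mirtara.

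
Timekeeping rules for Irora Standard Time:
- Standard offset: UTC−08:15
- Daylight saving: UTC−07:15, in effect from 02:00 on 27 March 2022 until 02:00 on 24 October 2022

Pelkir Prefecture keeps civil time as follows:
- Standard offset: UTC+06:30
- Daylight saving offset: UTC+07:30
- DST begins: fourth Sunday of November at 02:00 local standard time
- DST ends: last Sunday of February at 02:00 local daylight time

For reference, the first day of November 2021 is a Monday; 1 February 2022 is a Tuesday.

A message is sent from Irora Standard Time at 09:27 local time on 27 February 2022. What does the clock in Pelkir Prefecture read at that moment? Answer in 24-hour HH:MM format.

00:12

27 February 2022 is outside the daylight-saving period (27 March – 24 October), so Irora Standard Time is on standard time, UTC−08:15.
09:27 Irora Standard Time + 8h15m = 17:42 UTC.
1 November 2021 is a Monday, so the first Sunday is November 7 and the fourth is November 28.
1 February 2022 is a Tuesday, so Sundays fall on 6, 13, 20, 27; the last is February 27.
At the standard offset (UTC+06:30), 17:42 UTC + 6h30m = 00:12 Pelkir Prefecture standard time (rolling into the next day, 28 February 2022).
The standard-time date in Pelkir Prefecture, 28 February 2022, is outside the daylight-saving period (28 November 2021 – 27 February 2022), so Pelkir Prefecture is on standard time, UTC+06:30.
17:42 UTC + 6h30m = 00:12 Pelkir Prefecture (rolling into the next day, 28 February 2022).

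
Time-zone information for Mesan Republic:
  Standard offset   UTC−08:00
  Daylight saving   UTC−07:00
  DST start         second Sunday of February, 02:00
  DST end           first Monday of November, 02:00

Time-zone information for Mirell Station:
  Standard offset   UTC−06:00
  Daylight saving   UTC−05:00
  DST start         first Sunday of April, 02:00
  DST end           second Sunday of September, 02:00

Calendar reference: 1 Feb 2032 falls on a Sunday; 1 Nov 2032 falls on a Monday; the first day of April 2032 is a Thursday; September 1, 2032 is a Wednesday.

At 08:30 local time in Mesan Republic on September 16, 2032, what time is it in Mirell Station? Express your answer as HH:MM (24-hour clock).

09:30

1 February 2032 is a Sunday, so the first Sunday is February 1 and the second is February 8.
1 November 2032 is a Monday, so the first Monday is November 1.
September 16, 2032 lies within the daylight-saving period (8 February – 1 November), so Mesan Republic is on daylight time, UTC−07:00.
08:30 Mesan Republic + 7h = 15:30 UTC.
1 April 2032 is a Thursday, so the first Sunday is April 4.
1 September 2032 is a Wednesday, so the first Sunday is September 5 and the second is September 12.
At the standard offset (UTC−06:00), 15:30 UTC − 6h = 09:30 Mirell Station standard time.
Daylight saving runs 4 April – 12 September; the standard-time date in Mirell Station, September 16, 2032, is outside that window, so Mirell Station is on standard time at UTC−06:00.
15:30 UTC − 6h = 09:30 Mirell Station.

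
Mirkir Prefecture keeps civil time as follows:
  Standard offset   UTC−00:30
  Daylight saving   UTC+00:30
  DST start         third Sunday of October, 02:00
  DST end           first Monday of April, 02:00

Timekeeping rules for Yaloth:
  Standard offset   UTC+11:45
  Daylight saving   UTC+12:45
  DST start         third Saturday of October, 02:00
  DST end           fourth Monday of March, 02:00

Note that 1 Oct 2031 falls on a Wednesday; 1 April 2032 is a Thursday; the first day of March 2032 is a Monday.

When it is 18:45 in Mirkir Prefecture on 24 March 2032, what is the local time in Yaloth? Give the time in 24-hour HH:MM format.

1 October 2031 is a Wednesday, so the first Sunday is October 5 and the third is October 19.
1 April 2032 is a Thursday, so the first Monday is April 5.
Daylight saving runs 19 October 2031 – 5 April 2032; 24 March 2032 is inside that window, so Mirkir Prefecture is at UTC+00:30.
18:45 Mirkir Prefecture − 0h30m = 18:15 UTC.
1 October 2031 is a Wednesday, so the first Saturday is October 4 and the third is October 18.
1 March 2032 is a Monday, so the first Monday is March 1 and the fourth is March 22.
At the standard offset (UTC+11:45), 18:15 UTC + 11h45m = 06:00 Yaloth standard time (rolling into the next day, 25 March 2032).
The standard-time date in Yaloth, 25 March 2032, does not fall between 18 October 2031 and 22 March 2032, so daylight saving is not in effect and Yaloth is at UTC+11:45.
18:15 UTC + 11h45m = 06:00 Yaloth (rolling into the next day, 25 March 2032).

06:00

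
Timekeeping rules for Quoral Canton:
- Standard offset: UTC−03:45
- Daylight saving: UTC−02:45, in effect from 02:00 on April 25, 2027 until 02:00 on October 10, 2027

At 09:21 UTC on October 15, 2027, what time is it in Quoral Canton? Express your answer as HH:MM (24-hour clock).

05:36

At the standard offset (UTC−03:45), 09:21 UTC − 3h45m = 05:36 Quoral Canton standard time.
The standard-time date in Quoral Canton, October 15, 2027, is outside the daylight-saving period (25 April – 10 October), so Quoral Canton is on standard time, UTC−03:45.
09:21 UTC − 3h45m = 05:36 local.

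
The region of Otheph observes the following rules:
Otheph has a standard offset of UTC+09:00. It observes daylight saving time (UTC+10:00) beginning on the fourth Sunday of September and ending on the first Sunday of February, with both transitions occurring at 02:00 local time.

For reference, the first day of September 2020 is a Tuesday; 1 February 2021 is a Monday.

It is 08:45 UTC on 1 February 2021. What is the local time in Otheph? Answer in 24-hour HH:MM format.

18:45

1 September 2020 is a Tuesday, so the first Sunday is September 6 and the fourth is September 27.
1 February 2021 is a Monday, so the first Sunday is February 7.
At the standard offset (UTC+09:00), 08:45 UTC + 9h = 17:45 Otheph standard time.
The standard-time date in Otheph, 1 February 2021, falls between 27 September 2020 and 7 February 2021, so daylight saving is in effect and Otheph is at UTC+10:00.
08:45 UTC + 10h = 18:45 local.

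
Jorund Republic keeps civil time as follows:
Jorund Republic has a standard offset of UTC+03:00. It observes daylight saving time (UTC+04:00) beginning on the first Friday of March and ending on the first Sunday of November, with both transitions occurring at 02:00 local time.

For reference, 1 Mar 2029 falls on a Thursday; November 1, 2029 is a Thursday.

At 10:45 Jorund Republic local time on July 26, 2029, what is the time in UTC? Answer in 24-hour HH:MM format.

06:45

1 March 2029 is a Thursday, so the first Friday is March 2.
1 November 2029 is a Thursday, so the first Sunday is November 4.
Daylight saving runs 2 March – 4 November; July 26, 2029 is inside that window, so Jorund Republic is at UTC+04:00.
10:45 local − 4h = 06:45 UTC.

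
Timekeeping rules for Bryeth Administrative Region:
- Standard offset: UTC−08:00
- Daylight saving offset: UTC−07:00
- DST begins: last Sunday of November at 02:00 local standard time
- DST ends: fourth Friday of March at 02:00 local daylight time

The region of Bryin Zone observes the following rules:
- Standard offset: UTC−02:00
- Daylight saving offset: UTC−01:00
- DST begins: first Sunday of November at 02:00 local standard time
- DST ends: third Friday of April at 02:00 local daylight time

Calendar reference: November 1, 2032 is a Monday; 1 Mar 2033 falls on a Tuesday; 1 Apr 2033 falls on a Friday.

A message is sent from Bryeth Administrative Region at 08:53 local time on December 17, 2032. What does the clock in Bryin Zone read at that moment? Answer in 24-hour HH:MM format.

14:53

1 November 2032 is a Monday, so Sundays fall on 7, 14, 21, 28; the last is November 28.
1 March 2033 is a Tuesday, so the first Friday is March 4 and the fourth is March 25.
Daylight saving runs 28 November 2032 – 25 March 2033; December 17, 2032 is inside that window, so Bryeth Administrative Region is at UTC−07:00.
08:53 Bryeth Administrative Region + 7h = 15:53 UTC.
1 November 2032 is a Monday, so the first Sunday is November 7.
1 April 2033 is a Friday, so the first Friday is April 1 and the third is April 15.
At the standard offset (UTC−02:00), 15:53 UTC − 2h = 13:53 Bryin Zone standard time.
The standard-time date in Bryin Zone, December 17, 2032, lies within the daylight-saving period (7 November 2032 – 15 April 2033), so Bryin Zone is on daylight time, UTC−01:00.
15:53 UTC − 1h = 14:53 Bryin Zone.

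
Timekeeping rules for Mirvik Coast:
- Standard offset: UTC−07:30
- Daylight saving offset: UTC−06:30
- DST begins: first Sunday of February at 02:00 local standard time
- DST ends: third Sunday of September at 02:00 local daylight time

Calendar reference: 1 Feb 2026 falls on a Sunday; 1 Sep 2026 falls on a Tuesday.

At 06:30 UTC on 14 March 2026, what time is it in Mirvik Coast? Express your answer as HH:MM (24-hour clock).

00:00

1 February 2026 is a Sunday, so the first Sunday is February 1.
1 September 2026 is a Tuesday, so the first Sunday is September 6 and the third is September 20.
At the standard offset (UTC−07:30), 06:30 UTC − 7h30m = 23:00 Mirvik Coast standard time (rolling into the previous day, 13 March 2026).
The standard-time date in Mirvik Coast, 13 March 2026, lies within the daylight-saving period (1 February – 20 September), so Mirvik Coast is on daylight time, UTC−06:30.
06:30 UTC − 6h30m = 00:00 local.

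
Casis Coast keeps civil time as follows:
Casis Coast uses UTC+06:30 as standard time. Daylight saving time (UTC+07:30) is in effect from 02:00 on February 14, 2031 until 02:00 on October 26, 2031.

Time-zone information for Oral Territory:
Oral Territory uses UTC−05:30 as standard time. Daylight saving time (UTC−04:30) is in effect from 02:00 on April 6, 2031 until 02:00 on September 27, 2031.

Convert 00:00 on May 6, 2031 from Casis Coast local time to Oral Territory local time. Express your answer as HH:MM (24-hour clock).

12:00

Daylight saving runs 14 February – 26 October; May 6, 2031 is inside that window, so Casis Coast is at UTC+07:30.
00:00 Casis Coast − 7h30m = 16:30 UTC (rolling into the previous day, 5 May 2031).
At the standard offset (UTC−05:30), 16:30 UTC − 5h30m = 11:00 Oral Territory standard time.
Daylight saving runs 6 April – 27 September; the standard-time date in Oral Territory, May 5, 2031, is inside that window, so Oral Territory is at UTC−04:30.
16:30 UTC − 4h30m = 12:00 Oral Territory.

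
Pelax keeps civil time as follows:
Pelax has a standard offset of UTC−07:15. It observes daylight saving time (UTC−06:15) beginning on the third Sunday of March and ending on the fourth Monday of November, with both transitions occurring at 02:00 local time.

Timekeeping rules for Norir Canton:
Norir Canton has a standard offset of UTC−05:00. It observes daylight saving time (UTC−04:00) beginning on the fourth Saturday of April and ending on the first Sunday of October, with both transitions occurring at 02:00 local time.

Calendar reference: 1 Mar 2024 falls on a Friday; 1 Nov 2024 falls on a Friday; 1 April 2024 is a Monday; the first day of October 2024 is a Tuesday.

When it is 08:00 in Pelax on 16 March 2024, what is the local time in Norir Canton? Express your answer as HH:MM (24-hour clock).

1 March 2024 is a Friday, so the first Sunday is March 3 and the third is March 17.
1 November 2024 is a Friday, so the first Monday is November 4 and the fourth is November 25.
16 March 2024 does not fall between 17 March and 25 November, so daylight saving is not in effect and Pelax is at UTC−07:15.
08:00 Pelax + 7h15m = 15:15 UTC.
1 April 2024 is a Monday, so the first Saturday is April 6 and the fourth is April 27.
1 October 2024 is a Tuesday, so the first Sunday is October 6.
At the standard offset (UTC−05:00), 15:15 UTC − 5h = 10:15 Norir Canton standard time.
Daylight saving runs 27 April – 6 October; the standard-time date in Norir Canton, 16 March 2024, is outside that window, so Norir Canton is on standard time at UTC−05:00.
15:15 UTC − 5h = 10:15 Norir Canton.

10:15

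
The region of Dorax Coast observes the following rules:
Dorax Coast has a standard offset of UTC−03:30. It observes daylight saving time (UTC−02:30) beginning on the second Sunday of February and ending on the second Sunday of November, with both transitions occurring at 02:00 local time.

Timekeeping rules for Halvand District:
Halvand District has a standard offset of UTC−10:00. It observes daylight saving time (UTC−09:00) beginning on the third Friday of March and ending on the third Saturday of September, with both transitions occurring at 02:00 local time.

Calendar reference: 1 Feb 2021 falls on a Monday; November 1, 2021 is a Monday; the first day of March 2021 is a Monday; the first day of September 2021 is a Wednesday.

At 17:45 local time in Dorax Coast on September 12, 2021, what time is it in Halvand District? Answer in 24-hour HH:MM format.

1 February 2021 is a Monday, so the first Sunday is February 7 and the second is February 14.
1 November 2021 is a Monday, so the first Sunday is November 7 and the second is November 14.
September 12, 2021 falls between 14 February and 14 November, so daylight saving is in effect and Dorax Coast is at UTC−02:30.
17:45 Dorax Coast + 2h30m = 20:15 UTC.
1 March 2021 is a Monday, so the first Friday is March 5 and the third is March 19.
1 September 2021 is a Wednesday, so the first Saturday is September 4 and the third is September 18.
At the standard offset (UTC−10:00), 20:15 UTC − 10h = 10:15 Halvand District standard time.
Daylight saving runs 19 March – 18 September; the standard-time date in Halvand District, September 12, 2021, is inside that window, so Halvand District is at UTC−09:00.
20:15 UTC − 9h = 11:15 Halvand District.

11:15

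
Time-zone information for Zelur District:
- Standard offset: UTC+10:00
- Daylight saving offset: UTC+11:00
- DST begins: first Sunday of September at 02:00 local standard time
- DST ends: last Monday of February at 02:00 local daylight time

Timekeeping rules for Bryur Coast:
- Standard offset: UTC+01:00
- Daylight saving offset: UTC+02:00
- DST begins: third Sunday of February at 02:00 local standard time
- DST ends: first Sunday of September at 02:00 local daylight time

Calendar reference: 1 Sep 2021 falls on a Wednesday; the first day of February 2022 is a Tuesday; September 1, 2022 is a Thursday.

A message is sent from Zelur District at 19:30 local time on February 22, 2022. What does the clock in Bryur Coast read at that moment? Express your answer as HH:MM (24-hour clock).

10:30

1 September 2021 is a Wednesday, so the first Sunday is September 5.
1 February 2022 is a Tuesday, so Mondays fall on 7, 14, 21, 28; the last is February 28.
Daylight saving runs 5 September 2021 – 28 February 2022; February 22, 2022 is inside that window, so Zelur District is at UTC+11:00.
19:30 Zelur District − 11h = 08:30 UTC.
1 February 2022 is a Tuesday, so the first Sunday is February 6 and the third is February 20.
1 September 2022 is a Thursday, so the first Sunday is September 4.
At the standard offset (UTC+01:00), 08:30 UTC + 1h = 09:30 Bryur Coast standard time.
The standard-time date in Bryur Coast, February 22, 2022, lies within the daylight-saving period (20 February – 4 September), so Bryur Coast is on daylight time, UTC+02:00.
08:30 UTC + 2h = 10:30 Bryur Coast.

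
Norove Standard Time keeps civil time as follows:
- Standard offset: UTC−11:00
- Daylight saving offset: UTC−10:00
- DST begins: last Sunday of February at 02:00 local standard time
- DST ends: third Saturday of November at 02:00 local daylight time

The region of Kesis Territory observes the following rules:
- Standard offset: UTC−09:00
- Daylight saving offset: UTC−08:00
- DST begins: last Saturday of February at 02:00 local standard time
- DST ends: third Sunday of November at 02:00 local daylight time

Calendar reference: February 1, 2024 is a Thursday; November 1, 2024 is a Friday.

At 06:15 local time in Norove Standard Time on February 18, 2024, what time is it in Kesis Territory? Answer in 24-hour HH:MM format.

08:15

1 February 2024 is a Thursday, so Sundays fall on 4, 11, 18, 25; the last is February 25.
1 November 2024 is a Friday, so the first Saturday is November 2 and the third is November 16.
Daylight saving runs 25 February – 16 November; February 18, 2024 is outside that window, so Norove Standard Time is on standard time at UTC−11:00.
06:15 Norove Standard Time + 11h = 17:15 UTC.
1 February 2024 is a Thursday, so Saturdays fall on 3, 10, 17, 24; the last is February 24.
1 November 2024 is a Friday, so the first Sunday is November 3 and the third is November 17.
At the standard offset (UTC−09:00), 17:15 UTC − 9h = 08:15 Kesis Territory standard time.
The standard-time date in Kesis Territory, February 18, 2024, does not fall between 24 February and 17 November, so daylight saving is not in effect and Kesis Territory is at UTC−09:00.
17:15 UTC − 9h = 08:15 Kesis Territory.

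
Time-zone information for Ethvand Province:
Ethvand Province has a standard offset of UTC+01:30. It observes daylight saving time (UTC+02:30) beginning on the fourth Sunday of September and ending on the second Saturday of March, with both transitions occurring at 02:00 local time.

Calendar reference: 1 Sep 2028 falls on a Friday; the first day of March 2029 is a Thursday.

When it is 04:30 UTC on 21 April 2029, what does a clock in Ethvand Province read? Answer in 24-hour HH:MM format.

1 September 2028 is a Friday, so the first Sunday is September 3 and the fourth is September 24.
1 March 2029 is a Thursday, so the first Saturday is March 3 and the second is March 10.
At the standard offset (UTC+01:30), 04:30 UTC + 1h30m = 06:00 Ethvand Province standard time.
Daylight saving runs 24 September 2028 – 10 March 2029; the standard-time date in Ethvand Province, 21 April 2029, is outside that window, so Ethvand Province is on standard time at UTC+01:30.
04:30 UTC + 1h30m = 06:00 local.

06:00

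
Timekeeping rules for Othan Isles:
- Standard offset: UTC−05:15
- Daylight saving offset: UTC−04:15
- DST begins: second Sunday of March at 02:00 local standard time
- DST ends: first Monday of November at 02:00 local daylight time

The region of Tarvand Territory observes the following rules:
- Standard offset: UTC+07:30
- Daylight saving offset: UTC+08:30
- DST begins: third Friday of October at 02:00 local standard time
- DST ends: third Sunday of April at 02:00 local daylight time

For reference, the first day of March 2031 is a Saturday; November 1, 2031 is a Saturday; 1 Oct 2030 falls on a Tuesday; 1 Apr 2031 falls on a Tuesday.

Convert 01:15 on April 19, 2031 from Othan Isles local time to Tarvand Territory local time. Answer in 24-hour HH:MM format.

14:00

1 March 2031 is a Saturday, so the first Sunday is March 2 and the second is March 9.
1 November 2031 is a Saturday, so the first Monday is November 3.
April 19, 2031 lies within the daylight-saving period (9 March – 3 November), so Othan Isles is on daylight time, UTC−04:15.
01:15 Othan Isles + 4h15m = 05:30 UTC.
1 October 2030 is a Tuesday, so the first Friday is October 4 and the third is October 18.
1 April 2031 is a Tuesday, so the first Sunday is April 6 and the third is April 20.
At the standard offset (UTC+07:30), 05:30 UTC + 7h30m = 13:00 Tarvand Territory standard time.
The standard-time date in Tarvand Territory, April 19, 2031, falls between 18 October 2030 and 20 April 2031, so daylight saving is in effect and Tarvand Territory is at UTC+08:30.
05:30 UTC + 8h30m = 14:00 Tarvand Territory.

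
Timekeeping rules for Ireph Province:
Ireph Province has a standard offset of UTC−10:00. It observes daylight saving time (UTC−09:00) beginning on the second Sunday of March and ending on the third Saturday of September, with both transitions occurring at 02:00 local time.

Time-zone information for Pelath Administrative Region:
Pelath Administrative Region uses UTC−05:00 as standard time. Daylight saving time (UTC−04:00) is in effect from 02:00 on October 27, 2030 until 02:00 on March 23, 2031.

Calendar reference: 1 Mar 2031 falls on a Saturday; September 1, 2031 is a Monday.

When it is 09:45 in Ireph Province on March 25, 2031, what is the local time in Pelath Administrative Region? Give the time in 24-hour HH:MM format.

13:45

1 March 2031 is a Saturday, so the first Sunday is March 2 and the second is March 9.
1 September 2031 is a Monday, so the first Saturday is September 6 and the third is September 20.
Daylight saving runs 9 March – 20 September; March 25, 2031 is inside that window, so Ireph Province is at UTC−09:00.
09:45 Ireph Province + 9h = 18:45 UTC.
At the standard offset (UTC−05:00), 18:45 UTC − 5h = 13:45 Pelath Administrative Region standard time.
The standard-time date in Pelath Administrative Region, March 25, 2031, is outside the daylight-saving period (27 October 2030 – 23 March 2031), so Pelath Administrative Region is on standard time, UTC−05:00.
18:45 UTC − 5h = 13:45 Pelath Administrative Region.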